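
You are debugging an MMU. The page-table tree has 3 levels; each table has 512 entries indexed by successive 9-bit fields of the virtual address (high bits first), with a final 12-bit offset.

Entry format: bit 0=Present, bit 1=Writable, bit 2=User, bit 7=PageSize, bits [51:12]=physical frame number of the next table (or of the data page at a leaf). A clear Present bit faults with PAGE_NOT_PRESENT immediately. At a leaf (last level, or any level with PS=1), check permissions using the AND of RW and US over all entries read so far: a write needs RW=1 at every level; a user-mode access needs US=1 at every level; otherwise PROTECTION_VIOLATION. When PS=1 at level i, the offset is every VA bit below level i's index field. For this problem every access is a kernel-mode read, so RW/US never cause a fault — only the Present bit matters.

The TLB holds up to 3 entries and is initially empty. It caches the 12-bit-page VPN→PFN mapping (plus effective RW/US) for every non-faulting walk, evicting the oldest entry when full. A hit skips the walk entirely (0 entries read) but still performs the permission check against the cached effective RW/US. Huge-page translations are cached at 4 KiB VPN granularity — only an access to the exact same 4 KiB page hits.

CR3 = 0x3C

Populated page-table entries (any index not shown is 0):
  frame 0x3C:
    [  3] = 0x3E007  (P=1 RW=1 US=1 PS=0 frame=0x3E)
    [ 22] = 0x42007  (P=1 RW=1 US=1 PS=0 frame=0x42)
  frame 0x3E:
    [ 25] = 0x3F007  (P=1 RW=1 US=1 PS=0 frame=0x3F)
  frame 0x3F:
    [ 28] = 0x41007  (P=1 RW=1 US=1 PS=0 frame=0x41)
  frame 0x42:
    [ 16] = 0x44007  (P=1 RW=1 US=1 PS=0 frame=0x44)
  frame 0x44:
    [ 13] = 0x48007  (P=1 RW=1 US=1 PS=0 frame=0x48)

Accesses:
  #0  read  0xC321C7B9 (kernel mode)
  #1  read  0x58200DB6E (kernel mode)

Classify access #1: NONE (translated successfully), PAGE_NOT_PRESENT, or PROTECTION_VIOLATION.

Walk each access:
#0 VA=0xC321C7B9 (r,kernel):
  lvl0: tbl 0x3C, slot 3 ⇒ 0x3E007 (P1/RW1/US1/PS0)
  lvl1: tbl 0x3E, slot 25 ⇒ 0x3F007 (P1/RW1/US1/PS0)
  lvl2: tbl 0x3F, slot 28 ⇒ 0x41007 (P1/RW1/US1/PS0)
  → PA=0x417B9  (3 entries read)
#1 VA=0x58200DB6E (r,kernel):
  lvl0: tbl 0x3C, slot 22 ⇒ 0x42007 (P1/RW1/US1/PS0)
  lvl1: tbl 0x42, slot 16 ⇒ 0x44007 (P1/RW1/US1/PS0)
  lvl2: tbl 0x44, slot 13 ⇒ 0x48007 (P1/RW1/US1/PS0)
  → PA=0x48B6E  (3 entries read)

Access #1 fault: NONE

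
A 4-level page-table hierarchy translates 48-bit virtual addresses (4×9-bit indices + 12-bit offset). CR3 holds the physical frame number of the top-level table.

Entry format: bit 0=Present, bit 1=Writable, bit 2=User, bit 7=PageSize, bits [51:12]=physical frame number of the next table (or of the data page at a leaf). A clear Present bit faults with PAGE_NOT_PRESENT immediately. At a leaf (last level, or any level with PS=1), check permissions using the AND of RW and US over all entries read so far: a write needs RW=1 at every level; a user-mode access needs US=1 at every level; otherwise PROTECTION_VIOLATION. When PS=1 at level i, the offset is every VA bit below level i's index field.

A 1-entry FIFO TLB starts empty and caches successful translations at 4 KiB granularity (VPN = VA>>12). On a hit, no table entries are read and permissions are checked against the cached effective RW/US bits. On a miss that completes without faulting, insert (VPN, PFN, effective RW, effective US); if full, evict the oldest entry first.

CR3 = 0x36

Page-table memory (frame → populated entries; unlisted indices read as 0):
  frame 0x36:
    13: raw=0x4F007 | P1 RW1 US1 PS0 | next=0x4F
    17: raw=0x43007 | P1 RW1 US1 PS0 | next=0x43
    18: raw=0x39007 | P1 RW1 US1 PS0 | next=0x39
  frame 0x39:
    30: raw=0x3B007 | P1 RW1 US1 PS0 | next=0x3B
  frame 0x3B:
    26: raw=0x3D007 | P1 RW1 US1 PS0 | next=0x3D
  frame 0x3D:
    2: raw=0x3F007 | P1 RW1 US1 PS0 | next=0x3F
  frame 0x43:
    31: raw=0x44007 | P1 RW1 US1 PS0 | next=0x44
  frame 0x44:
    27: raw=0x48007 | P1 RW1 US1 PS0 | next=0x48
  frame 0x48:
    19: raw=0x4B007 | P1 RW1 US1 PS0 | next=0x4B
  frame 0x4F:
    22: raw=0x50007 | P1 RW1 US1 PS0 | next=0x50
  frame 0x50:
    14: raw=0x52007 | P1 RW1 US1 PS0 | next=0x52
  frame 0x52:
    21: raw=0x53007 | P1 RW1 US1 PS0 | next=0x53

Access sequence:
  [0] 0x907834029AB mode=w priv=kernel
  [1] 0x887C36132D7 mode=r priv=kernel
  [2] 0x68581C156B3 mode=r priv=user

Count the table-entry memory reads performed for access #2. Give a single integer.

Walk each access:
#0 VA=0x907834029AB (w,kernel):
  [0] read 0x36 idx=18: raw=0x39007 flags P=1 W=1 U=1 S=0
  [1] read 0x39 idx=30: raw=0x3B007 flags P=1 W=1 U=1 S=0
  [2] read 0x3B idx=26: raw=0x3D007 flags P=1 W=1 U=1 S=0
  [3] read 0x3D idx=2: raw=0x3F007 flags P=1 W=1 U=1 S=0
  → PA=0x3F9AB  (4 entries read)
#1 VA=0x887C36132D7 (r,kernel):
  [0] read 0x36 idx=17: raw=0x43007 flags P=1 W=1 U=1 S=0
  [1] read 0x43 idx=31: raw=0x44007 flags P=1 W=1 U=1 S=0
  [2] read 0x44 idx=27: raw=0x48007 flags P=1 W=1 U=1 S=0
  [3] read 0x48 idx=19: raw=0x4B007 flags P=1 W=1 U=1 S=0
  → PA=0x4B2D7  (4 entries read)
#2 VA=0x68581C156B3 (r,user):
  [0] read 0x36 idx=13: raw=0x4F007 flags P=1 W=1 U=1 S=0
  [1] read 0x4F idx=22: raw=0x50007 flags P=1 W=1 U=1 S=0
  [2] read 0x50 idx=14: raw=0x52007 flags P=1 W=1 U=1 S=0
  [3] read 0x52 idx=21: raw=0x53007 flags P=1 W=1 U=1 S=0
  → PA=0x536B3  (4 entries read)

Entries read for #2: 4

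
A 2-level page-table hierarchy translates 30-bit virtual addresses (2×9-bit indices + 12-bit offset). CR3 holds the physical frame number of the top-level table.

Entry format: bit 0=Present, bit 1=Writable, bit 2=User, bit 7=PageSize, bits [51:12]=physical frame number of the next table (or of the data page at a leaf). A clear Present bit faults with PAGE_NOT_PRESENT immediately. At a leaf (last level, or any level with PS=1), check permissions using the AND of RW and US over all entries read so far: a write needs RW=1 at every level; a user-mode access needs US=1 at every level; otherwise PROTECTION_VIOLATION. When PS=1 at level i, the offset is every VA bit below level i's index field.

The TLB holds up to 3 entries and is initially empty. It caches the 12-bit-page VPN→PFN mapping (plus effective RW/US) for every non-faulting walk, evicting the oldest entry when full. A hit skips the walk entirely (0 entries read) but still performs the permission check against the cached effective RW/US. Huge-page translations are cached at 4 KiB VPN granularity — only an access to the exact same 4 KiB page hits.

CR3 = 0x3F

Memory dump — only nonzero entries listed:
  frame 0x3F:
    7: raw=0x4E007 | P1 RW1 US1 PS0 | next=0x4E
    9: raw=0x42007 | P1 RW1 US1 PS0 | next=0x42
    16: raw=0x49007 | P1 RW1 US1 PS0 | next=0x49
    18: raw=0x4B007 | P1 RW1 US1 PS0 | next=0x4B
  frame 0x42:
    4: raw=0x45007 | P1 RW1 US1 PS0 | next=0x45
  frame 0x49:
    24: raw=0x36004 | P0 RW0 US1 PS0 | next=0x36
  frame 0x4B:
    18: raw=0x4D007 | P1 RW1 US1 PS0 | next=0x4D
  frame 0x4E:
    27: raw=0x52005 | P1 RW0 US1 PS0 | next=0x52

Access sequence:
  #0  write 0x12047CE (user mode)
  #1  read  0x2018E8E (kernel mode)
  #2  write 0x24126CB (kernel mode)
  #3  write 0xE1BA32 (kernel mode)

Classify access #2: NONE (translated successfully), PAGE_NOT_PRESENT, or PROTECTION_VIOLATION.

Walk each access:
#0 VA=0x12047CE (w,user):
  lvl0: tbl 0x3F, slot 9 ⇒ 0x42007 (P1/RW1/US1/PS0)
  lvl1: tbl 0x42, slot 4 ⇒ 0x45007 (P1/RW1/US1/PS0)
  → PA=0x457CE  (2 entries read)
#1 VA=0x2018E8E (r,kernel):
  lvl0: tbl 0x3F, slot 16 ⇒ 0x49007 (P1/RW1/US1/PS0)
  lvl1: tbl 0x49, slot 24 ⇒ 0x36004 (P0/RW0/US1/PS0)
  → PAGE_NOT_PRESENT  (2 entries read)
#2 VA=0x24126CB (w,kernel):
  lvl0: tbl 0x3F, slot 18 ⇒ 0x4B007 (P1/RW1/US1/PS0)
  lvl1: tbl 0x4B, slot 18 ⇒ 0x4D007 (P1/RW1/US1/PS0)
  → PA=0x4D6CB  (2 entries read)
#3 VA=0xE1BA32 (w,kernel):
  lvl0: tbl 0x3F, slot 7 ⇒ 0x4E007 (P1/RW1/US1/PS0)
  lvl1: tbl 0x4E, slot 27 ⇒ 0x52005 (P1/RW0/US1/PS0)
  → PROTECTION_VIOLATION  (2 entries read)

Access #2 fault: NONE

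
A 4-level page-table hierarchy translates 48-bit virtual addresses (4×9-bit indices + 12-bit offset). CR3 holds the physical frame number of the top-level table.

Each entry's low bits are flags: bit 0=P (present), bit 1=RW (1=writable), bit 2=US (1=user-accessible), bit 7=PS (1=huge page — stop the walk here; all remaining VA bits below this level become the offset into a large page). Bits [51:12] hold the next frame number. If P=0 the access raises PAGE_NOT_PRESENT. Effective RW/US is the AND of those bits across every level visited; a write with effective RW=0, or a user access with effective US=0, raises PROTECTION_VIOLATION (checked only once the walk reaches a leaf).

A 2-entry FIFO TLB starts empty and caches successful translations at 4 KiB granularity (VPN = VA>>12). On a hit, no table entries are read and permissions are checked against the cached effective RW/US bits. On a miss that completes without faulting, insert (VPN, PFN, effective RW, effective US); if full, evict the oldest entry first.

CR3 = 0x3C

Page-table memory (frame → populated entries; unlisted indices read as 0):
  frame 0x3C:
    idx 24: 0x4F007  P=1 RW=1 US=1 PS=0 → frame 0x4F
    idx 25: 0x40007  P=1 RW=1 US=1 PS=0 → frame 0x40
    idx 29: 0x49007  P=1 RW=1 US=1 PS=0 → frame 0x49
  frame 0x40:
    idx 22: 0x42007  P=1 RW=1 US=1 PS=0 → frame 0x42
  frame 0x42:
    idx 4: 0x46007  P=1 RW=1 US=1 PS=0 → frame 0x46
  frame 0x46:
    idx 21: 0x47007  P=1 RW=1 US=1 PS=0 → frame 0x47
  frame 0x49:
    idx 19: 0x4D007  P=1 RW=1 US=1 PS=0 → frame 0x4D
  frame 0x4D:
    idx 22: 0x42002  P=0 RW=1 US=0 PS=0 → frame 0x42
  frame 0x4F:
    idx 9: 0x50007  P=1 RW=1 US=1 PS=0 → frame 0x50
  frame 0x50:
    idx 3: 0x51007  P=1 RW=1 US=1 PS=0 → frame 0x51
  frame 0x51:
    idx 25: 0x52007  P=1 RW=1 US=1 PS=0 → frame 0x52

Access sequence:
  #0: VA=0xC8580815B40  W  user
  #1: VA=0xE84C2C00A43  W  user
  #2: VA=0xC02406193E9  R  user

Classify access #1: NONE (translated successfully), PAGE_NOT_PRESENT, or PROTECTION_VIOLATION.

Trace:
#0 VA=0xC8580815B40 (w,user):
  L0: frame=0x3C idx=25 entry=0x40007 [P=1 RW=1 US=1 PS=0]
  L1: frame=0x40 idx=22 entry=0x42007 [P=1 RW=1 US=1 PS=0]
  L2: frame=0x42 idx=4 entry=0x46007 [P=1 RW=1 US=1 PS=0]
  L3: frame=0x46 idx=21 entry=0x47007 [P=1 RW=1 US=1 PS=0]
  ✓ 0x47B40  — 4 lookups
#1 VA=0xE84C2C00A43 (w,user):
  L0: frame=0x3C idx=29 entry=0x49007 [P=1 RW=1 US=1 PS=0]
  L1: frame=0x49 idx=19 entry=0x4D007 [P=1 RW=1 US=1 PS=0]
  L2: frame=0x4D idx=22 entry=0x42002 [P=0 RW=1 US=0 PS=0]
  → PAGE_NOT_PRESENT  (3 entries read)
#2 VA=0xC02406193E9 (r,user):
  L0: frame=0x3C idx=24 entry=0x4F007 [P=1 RW=1 US=1 PS=0]
  L1: frame=0x4F idx=9 entry=0x50007 [P=1 RW=1 US=1 PS=0]
  L2: frame=0x50 idx=3 entry=0x51007 [P=1 RW=1 US=1 PS=0]
  L3: frame=0x51 idx=25 entry=0x52007 [P=1 RW=1 US=1 PS=0]
  ✓ 0x523E9  — 4 lookups

Access #1 fault: PAGE_NOT_PRESENT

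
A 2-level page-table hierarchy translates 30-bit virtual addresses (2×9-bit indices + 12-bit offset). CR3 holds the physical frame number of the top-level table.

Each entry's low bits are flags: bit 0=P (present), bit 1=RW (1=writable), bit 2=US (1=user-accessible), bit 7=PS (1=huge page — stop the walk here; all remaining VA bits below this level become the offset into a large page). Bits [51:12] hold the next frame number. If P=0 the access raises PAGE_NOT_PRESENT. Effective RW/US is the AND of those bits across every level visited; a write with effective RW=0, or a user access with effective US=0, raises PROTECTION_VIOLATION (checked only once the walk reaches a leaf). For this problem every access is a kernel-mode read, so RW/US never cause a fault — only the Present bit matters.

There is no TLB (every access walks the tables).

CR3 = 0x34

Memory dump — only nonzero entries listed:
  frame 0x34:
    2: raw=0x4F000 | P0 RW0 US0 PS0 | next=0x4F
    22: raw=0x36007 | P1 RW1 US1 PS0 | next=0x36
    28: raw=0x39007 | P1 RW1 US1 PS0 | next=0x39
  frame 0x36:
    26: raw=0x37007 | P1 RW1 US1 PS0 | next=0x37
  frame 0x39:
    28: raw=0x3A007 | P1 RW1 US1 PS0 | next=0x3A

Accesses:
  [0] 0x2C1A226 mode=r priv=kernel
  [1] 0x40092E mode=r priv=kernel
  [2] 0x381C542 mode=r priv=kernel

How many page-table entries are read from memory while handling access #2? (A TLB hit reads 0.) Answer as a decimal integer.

Walk each access:
#0 VA=0x2C1A226 (r,kernel):
  L0 @0x34[22] → 0x36007  P=1,RW=1,US=1,PS=0
  L1 @0x36[26] → 0x37007  P=1,RW=1,US=1,PS=0
  ✓ 0x37226  — 2 lookups
#1 VA=0x40092E (r,kernel):
  L0 @0x34[2] → 0x4F000  P=0,RW=0,US=0,PS=0
  → PAGE_NOT_PRESENT  (1 entries read)
#2 VA=0x381C542 (r,kernel):
  L0 @0x34[28] → 0x39007  P=1,RW=1,US=1,PS=0
  L1 @0x39[28] → 0x3A007  P=1,RW=1,US=1,PS=0
  ✓ 0x3A542  — 2 lookups

Entries read for #2: 2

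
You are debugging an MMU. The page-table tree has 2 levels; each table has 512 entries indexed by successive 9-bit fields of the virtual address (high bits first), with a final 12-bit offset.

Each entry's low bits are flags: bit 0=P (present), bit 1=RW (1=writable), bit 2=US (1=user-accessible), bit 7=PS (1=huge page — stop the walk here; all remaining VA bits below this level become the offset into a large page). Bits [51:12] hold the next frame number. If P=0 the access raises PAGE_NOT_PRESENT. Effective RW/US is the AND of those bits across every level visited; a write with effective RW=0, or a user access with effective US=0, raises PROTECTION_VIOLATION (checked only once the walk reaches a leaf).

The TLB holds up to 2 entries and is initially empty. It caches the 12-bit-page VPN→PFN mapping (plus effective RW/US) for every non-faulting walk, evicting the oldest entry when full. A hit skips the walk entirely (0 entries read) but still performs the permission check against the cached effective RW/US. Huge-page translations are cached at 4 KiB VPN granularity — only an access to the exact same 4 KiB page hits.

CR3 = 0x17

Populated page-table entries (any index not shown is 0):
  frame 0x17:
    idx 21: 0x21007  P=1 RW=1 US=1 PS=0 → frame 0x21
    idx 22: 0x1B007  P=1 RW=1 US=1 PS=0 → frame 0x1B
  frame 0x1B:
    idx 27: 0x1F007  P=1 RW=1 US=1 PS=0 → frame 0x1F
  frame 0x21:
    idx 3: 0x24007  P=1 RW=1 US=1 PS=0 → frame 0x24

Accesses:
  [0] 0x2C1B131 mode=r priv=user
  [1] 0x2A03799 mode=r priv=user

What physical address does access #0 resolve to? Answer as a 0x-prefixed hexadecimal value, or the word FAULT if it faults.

Walk each access:
#0 VA=0x2C1B131 (r,user):
  L0 @0x17[22] → 0x1B007  P=1,RW=1,US=1,PS=0
  L1 @0x1B[27] → 0x1F007  P=1,RW=1,US=1,PS=0
  → PA=0x1F131  (2 entries read)
#1 VA=0x2A03799 (r,user):
  L0 @0x17[21] → 0x21007  P=1,RW=1,US=1,PS=0
  L1 @0x21[3] → 0x24007  P=1,RW=1,US=1,PS=0
  → PA=0x24799  (2 entries read)

Access #0 PA: 0x1F131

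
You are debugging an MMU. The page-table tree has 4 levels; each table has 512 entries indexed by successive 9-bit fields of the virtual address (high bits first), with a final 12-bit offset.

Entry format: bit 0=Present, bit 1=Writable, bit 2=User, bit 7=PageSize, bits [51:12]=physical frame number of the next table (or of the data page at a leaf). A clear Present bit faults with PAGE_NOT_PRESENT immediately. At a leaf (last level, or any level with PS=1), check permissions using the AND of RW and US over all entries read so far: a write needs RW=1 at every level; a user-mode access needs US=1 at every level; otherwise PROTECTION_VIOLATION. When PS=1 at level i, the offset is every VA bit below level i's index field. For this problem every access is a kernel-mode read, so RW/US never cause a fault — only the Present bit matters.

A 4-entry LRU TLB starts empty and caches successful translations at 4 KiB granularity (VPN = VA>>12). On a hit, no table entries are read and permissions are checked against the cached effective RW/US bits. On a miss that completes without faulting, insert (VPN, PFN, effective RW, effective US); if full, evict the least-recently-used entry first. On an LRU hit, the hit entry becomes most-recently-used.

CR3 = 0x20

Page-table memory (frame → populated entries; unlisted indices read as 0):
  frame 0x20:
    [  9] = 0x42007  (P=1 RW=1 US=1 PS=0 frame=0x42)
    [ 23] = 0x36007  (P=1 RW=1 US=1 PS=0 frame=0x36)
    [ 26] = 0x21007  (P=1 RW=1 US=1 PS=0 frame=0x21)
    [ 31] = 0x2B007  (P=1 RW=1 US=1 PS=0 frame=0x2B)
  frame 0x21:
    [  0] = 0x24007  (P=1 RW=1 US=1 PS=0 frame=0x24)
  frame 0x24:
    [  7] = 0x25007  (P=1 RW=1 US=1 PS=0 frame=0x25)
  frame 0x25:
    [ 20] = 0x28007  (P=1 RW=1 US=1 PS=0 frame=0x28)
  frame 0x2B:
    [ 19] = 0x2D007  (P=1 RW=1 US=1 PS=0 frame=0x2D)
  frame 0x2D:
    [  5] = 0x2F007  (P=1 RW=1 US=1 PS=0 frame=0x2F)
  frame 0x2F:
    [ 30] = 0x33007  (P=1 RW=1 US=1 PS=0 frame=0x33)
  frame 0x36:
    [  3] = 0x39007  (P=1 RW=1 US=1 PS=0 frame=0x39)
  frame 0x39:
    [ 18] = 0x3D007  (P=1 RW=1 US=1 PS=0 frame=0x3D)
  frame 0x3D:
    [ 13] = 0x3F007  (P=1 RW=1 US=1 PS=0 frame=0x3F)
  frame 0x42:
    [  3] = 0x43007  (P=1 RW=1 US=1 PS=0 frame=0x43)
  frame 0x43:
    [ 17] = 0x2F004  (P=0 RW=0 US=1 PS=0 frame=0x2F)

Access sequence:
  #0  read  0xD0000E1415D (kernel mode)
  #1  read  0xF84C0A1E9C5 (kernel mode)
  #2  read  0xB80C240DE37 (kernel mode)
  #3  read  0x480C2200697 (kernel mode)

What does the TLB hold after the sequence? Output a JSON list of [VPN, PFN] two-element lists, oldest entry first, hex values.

Trace:
#0 VA=0xD0000E1415D (r,kernel):
  L0 @0x20[26] → 0x21007  P=1,RW=1,US=1,PS=0
  L1 @0x21[0] → 0x24007  P=1,RW=1,US=1,PS=0
  L2 @0x24[7] → 0x25007  P=1,RW=1,US=1,PS=0
  L3 @0x25[20] → 0x28007  P=1,RW=1,US=1,PS=0
  ✓ 0x2815D  — 4 lookups
#1 VA=0xF84C0A1E9C5 (r,kernel):
  L0 @0x20[31] → 0x2B007  P=1,RW=1,US=1,PS=0
  L1 @0x2B[19] → 0x2D007  P=1,RW=1,US=1,PS=0
  L2 @0x2D[5] → 0x2F007  P=1,RW=1,US=1,PS=0
  L3 @0x2F[30] → 0x33007  P=1,RW=1,US=1,PS=0
  ✓ 0x339C5  — 4 lookups
#2 VA=0xB80C240DE37 (r,kernel):
  L0 @0x20[23] → 0x36007  P=1,RW=1,US=1,PS=0
  L1 @0x36[3] → 0x39007  P=1,RW=1,US=1,PS=0
  L2 @0x39[18] → 0x3D007  P=1,RW=1,US=1,PS=0
  L3 @0x3D[13] → 0x3F007  P=1,RW=1,US=1,PS=0
  ✓ 0x3FE37  — 4 lookups
#3 VA=0x480C2200697 (r,kernel):
  L0 @0x20[9] → 0x42007  P=1,RW=1,US=1,PS=0
  L1 @0x42[3] → 0x43007  P=1,RW=1,US=1,PS=0
  L2 @0x43[17] → 0x2F004  P=0,RW=0,US=1,PS=0
  ✗ PAGE_NOT_PRESENT  [3 reads]

TLB: [["0xD0000E14", "0x28"], ["0xF84C0A1E", "0x33"], ["0xB80C240D", "0x3F"]]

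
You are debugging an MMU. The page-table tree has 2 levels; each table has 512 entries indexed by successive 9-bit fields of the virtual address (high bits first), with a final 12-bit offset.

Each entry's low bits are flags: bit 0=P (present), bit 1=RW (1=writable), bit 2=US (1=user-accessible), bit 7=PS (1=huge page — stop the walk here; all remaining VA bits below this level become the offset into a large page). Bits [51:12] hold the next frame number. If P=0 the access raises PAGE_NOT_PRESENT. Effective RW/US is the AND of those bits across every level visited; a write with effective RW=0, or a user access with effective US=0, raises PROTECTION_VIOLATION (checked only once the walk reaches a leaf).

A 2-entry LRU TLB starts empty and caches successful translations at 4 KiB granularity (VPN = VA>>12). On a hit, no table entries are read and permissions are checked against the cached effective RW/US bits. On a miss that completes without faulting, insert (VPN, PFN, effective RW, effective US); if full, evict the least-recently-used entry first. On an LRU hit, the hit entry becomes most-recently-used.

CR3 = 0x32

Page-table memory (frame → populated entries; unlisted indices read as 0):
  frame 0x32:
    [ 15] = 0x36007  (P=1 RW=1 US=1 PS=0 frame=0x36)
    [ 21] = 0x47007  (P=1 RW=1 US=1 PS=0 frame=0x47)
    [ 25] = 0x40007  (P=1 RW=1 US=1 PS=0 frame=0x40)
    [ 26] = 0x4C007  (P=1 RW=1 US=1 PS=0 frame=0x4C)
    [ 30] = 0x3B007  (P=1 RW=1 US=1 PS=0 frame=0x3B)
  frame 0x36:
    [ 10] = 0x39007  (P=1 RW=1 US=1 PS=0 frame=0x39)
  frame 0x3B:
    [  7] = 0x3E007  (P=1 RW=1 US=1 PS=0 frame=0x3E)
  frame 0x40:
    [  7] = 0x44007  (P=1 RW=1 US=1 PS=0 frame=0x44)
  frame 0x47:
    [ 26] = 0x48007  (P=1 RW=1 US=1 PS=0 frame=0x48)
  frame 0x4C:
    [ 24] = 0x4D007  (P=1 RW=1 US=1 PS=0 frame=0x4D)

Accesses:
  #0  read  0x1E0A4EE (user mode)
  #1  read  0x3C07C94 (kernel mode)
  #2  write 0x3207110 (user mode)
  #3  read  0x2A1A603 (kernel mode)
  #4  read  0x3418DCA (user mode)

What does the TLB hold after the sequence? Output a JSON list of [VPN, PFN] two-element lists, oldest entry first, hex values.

Trace:
#0 VA=0x1E0A4EE (r,user):
  lvl0: tbl 0x32, slot 15 ⇒ 0x36007 (P1/RW1/US1/PS0)
  lvl1: tbl 0x36, slot 10 ⇒ 0x39007 (P1/RW1/US1/PS0)
  ✓ 0x394EE  — 2 lookups
#1 VA=0x3C07C94 (r,kernel):
  lvl0: tbl 0x32, slot 30 ⇒ 0x3B007 (P1/RW1/US1/PS0)
  lvl1: tbl 0x3B, slot 7 ⇒ 0x3E007 (P1/RW1/US1/PS0)
  ✓ 0x3EC94  — 2 lookups
#2 VA=0x3207110 (w,user):
  lvl0: tbl 0x32, slot 25 ⇒ 0x40007 (P1/RW1/US1/PS0)
  lvl1: tbl 0x40, slot 7 ⇒ 0x44007 (P1/RW1/US1/PS0)
  ✓ 0x44110  — 2 lookups
#3 VA=0x2A1A603 (r,kernel):
  lvl0: tbl 0x32, slot 21 ⇒ 0x47007 (P1/RW1/US1/PS0)
  lvl1: tbl 0x47, slot 26 ⇒ 0x48007 (P1/RW1/US1/PS0)
  ✓ 0x48603  — 2 lookups
#4 VA=0x3418DCA (r,user):
  lvl0: tbl 0x32, slot 26 ⇒ 0x4C007 (P1/RW1/US1/PS0)
  lvl1: tbl 0x4C, slot 24 ⇒ 0x4D007 (P1/RW1/US1/PS0)
  ✓ 0x4DDCA  — 2 lookups

TLB: [["0x2A1A", "0x48"], ["0x3418", "0x4D"]]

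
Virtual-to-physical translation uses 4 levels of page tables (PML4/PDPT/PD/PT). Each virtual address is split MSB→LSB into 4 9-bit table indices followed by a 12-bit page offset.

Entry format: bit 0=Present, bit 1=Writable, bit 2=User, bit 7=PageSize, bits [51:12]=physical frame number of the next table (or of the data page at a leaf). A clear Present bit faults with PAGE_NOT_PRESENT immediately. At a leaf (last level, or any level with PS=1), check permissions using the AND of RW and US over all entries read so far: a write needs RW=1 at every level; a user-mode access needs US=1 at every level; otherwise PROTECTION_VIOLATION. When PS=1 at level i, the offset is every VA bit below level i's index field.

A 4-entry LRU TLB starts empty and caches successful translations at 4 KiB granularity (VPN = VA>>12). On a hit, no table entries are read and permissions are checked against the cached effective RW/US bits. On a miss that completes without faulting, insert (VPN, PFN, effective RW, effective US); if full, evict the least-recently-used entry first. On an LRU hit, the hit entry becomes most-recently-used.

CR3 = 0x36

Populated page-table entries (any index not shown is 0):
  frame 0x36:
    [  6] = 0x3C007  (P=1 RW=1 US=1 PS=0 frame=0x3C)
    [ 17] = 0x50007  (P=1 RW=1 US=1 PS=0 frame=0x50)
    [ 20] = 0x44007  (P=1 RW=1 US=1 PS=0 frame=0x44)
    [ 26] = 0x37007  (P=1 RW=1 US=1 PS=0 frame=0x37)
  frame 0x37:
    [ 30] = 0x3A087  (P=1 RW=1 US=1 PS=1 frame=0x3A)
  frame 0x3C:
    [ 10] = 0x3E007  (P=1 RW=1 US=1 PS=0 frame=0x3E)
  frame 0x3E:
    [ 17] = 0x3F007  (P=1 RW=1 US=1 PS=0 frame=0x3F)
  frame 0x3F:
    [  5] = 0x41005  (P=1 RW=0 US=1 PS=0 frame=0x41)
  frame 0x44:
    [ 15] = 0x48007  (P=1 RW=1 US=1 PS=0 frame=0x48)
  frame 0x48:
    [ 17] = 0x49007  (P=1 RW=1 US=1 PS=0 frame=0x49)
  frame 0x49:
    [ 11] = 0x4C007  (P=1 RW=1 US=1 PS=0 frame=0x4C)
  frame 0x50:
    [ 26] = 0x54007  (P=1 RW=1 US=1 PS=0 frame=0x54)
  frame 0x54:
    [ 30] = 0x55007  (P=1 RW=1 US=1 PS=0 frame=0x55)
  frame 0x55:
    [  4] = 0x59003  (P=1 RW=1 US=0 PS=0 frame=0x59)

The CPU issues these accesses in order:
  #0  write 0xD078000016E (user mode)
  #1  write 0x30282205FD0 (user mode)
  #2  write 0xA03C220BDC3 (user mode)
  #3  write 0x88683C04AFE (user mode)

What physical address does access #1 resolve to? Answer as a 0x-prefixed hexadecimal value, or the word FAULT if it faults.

Trace:
#0 VA=0xD078000016E (w,user):
  [0] read 0x36 idx=26: raw=0x37007 flags P=1 W=1 U=1 S=0
  [1] read 0x37 idx=30: raw=0x3A087 flags P=1 W=1 U=1 S=1
  ⇒ phys 0x3A16E (huge @L1)  [2 reads]
#1 VA=0x30282205FD0 (w,user):
  [0] read 0x36 idx=6: raw=0x3C007 flags P=1 W=1 U=1 S=0
  [1] read 0x3C idx=10: raw=0x3E007 flags P=1 W=1 U=1 S=0
  [2] read 0x3E idx=17: raw=0x3F007 flags P=1 W=1 U=1 S=0
  [3] read 0x3F idx=5: raw=0x41005 flags P=1 W=0 U=1 S=0
  ⇒ fault: PROTECTION_VIOLATION  — 4 lookups
#2 VA=0xA03C220BDC3 (w,user):
  [0] read 0x36 idx=20: raw=0x44007 flags P=1 W=1 U=1 S=0
  [1] read 0x44 idx=15: raw=0x48007 flags P=1 W=1 U=1 S=0
  [2] read 0x48 idx=17: raw=0x49007 flags P=1 W=1 U=1 S=0
  [3] read 0x49 idx=11: raw=0x4C007 flags P=1 W=1 U=1 S=0
  ⇒ phys 0x4CDC3  [4 reads]
#3 VA=0x88683C04AFE (w,user):
  [0] read 0x36 idx=17: raw=0x50007 flags P=1 W=1 U=1 S=0
  [1] read 0x50 idx=26: raw=0x54007 flags P=1 W=1 U=1 S=0
  [2] read 0x54 idx=30: raw=0x55007 flags P=1 W=1 U=1 S=0
  [3] read 0x55 idx=4: raw=0x59003 flags P=1 W=1 U=0 S=0
  ⇒ fault: PROTECTION_VIOLATION  — 4 lookups

Access #1 PA: FAULT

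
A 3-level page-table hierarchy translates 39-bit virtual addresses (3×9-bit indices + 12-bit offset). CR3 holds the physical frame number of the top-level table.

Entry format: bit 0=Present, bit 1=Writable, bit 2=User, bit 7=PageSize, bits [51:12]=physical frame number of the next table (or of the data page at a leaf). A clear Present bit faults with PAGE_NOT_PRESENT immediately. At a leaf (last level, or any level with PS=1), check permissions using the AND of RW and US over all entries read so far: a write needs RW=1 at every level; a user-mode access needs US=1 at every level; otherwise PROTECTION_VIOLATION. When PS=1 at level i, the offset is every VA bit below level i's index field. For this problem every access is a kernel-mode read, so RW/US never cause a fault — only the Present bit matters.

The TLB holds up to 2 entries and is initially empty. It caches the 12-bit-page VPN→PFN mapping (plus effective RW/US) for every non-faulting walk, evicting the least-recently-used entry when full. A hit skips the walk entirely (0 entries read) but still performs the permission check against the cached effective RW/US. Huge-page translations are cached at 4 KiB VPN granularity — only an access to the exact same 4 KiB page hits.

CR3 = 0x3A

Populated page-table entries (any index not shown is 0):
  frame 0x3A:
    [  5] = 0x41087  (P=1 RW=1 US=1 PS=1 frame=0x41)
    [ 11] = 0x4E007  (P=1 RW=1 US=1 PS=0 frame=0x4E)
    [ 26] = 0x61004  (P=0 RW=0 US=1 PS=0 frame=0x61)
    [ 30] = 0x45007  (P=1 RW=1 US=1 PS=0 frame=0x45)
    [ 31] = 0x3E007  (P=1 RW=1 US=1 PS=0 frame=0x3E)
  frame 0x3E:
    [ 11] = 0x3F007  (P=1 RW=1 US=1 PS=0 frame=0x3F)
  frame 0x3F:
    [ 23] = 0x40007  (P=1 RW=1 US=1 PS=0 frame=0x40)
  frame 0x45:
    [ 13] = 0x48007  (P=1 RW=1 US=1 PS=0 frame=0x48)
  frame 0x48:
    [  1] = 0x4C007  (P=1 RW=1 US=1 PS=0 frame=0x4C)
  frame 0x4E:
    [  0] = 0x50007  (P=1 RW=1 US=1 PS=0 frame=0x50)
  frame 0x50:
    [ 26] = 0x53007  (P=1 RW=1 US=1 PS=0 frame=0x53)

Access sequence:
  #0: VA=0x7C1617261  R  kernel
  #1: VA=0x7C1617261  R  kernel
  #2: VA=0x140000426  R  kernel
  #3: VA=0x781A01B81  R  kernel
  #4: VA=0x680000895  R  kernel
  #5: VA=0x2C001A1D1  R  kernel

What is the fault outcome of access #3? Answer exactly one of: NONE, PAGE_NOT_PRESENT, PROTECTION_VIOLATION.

Trace:
#0 VA=0x7C1617261 (r,kernel):
  L0: frame=0x3A idx=31 entry=0x3E007 [P=1 RW=1 US=1 PS=0]
  L1: frame=0x3E idx=11 entry=0x3F007 [P=1 RW=1 US=1 PS=0]
  L2: frame=0x3F idx=23 entry=0x40007 [P=1 RW=1 US=1 PS=0]
  ✓ 0x40261  — 3 lookups
#1 VA=0x7C1617261 (r,kernel):
  TLB hit vpn=0x7C1617 → PA=0x40261
#2 VA=0x140000426 (r,kernel):
  L0: frame=0x3A idx=5 entry=0x41087 [P=1 RW=1 US=1 PS=1]
  ✓ 0x41426 (huge @L0)  — 1 lookups
#3 VA=0x781A01B81 (r,kernel):
  L0: frame=0x3A idx=30 entry=0x45007 [P=1 RW=1 US=1 PS=0]
  L1: frame=0x45 idx=13 entry=0x48007 [P=1 RW=1 US=1 PS=0]
  L2: frame=0x48 idx=1 entry=0x4C007 [P=1 RW=1 US=1 PS=0]
  ✓ 0x4CB81  — 3 lookups
#4 VA=0x680000895 (r,kernel):
  L0: frame=0x3A idx=26 entry=0x61004 [P=0 RW=0 US=1 PS=0]
  ✗ PAGE_NOT_PRESENT  [1 reads]
#5 VA=0x2C001A1D1 (r,kernel):
  L0: frame=0x3A idx=11 entry=0x4E007 [P=1 RW=1 US=1 PS=0]
  L1: frame=0x4E idx=0 entry=0x50007 [P=1 RW=1 US=1 PS=0]
  L2: frame=0x50 idx=26 entry=0x53007 [P=1 RW=1 US=1 PS=0]
  ✓ 0x531D1  — 3 lookups

Access #3 fault: NONE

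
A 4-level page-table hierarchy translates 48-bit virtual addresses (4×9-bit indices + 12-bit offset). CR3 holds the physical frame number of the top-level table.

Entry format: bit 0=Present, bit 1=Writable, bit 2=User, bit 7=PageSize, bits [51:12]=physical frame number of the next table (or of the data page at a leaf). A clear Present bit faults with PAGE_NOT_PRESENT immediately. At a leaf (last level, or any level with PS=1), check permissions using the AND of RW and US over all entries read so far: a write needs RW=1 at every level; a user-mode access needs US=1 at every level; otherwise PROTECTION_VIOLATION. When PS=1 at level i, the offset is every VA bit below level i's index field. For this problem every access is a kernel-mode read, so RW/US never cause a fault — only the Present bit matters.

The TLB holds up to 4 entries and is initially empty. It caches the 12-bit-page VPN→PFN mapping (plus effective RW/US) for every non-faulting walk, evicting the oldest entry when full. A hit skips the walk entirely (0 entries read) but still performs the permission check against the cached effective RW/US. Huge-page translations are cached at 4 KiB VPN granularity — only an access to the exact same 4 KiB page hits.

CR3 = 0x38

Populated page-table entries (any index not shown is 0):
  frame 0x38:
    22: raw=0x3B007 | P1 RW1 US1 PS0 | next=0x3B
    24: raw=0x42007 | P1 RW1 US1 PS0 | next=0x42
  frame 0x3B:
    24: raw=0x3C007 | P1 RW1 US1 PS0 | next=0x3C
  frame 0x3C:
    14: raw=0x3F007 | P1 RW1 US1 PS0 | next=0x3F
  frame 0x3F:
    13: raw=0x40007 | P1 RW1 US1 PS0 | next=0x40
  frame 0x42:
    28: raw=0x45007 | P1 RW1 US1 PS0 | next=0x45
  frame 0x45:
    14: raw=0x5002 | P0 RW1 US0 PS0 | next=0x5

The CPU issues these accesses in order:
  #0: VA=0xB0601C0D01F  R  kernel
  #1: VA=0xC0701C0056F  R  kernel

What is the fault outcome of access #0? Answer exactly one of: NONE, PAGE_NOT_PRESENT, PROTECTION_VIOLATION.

Per-access translation:
#0 VA=0xB0601C0D01F (r,kernel):
  lvl0: tbl 0x38, slot 22 ⇒ 0x3B007 (P1/RW1/US1/PS0)
  lvl1: tbl 0x3B, slot 24 ⇒ 0x3C007 (P1/RW1/US1/PS0)
  lvl2: tbl 0x3C, slot 14 ⇒ 0x3F007 (P1/RW1/US1/PS0)
  lvl3: tbl 0x3F, slot 13 ⇒ 0x40007 (P1/RW1/US1/PS0)
  → PA=0x4001F  (4 entries read)
#1 VA=0xC0701C0056F (r,kernel):
  lvl0: tbl 0x38, slot 24 ⇒ 0x42007 (P1/RW1/US1/PS0)
  lvl1: tbl 0x42, slot 28 ⇒ 0x45007 (P1/RW1/US1/PS0)
  lvl2: tbl 0x45, slot 14 ⇒ 0x5002 (P0/RW1/US0/PS0)
  ✗ PAGE_NOT_PRESENT  [3 reads]

Access #0 fault: NONE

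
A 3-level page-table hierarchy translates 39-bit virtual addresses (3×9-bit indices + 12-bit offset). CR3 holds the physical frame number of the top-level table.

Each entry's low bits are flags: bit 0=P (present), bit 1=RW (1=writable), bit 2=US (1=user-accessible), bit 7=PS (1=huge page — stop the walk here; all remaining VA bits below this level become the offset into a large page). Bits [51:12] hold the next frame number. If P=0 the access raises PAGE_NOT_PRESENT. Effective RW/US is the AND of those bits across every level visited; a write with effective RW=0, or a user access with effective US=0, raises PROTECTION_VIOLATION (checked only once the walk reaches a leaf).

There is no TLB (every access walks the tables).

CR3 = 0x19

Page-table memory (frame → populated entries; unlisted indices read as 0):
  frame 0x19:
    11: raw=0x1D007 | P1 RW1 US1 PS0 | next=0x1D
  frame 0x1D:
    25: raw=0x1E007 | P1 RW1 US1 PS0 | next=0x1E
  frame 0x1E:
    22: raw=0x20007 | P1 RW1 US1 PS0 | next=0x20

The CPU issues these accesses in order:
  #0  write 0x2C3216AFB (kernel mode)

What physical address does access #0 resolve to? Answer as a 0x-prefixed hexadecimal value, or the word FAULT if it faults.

Trace:
#0 VA=0x2C3216AFB (w,kernel):
  [0] read 0x19 idx=11: raw=0x1D007 flags P=1 W=1 U=1 S=0
  [1] read 0x1D idx=25: raw=0x1E007 flags P=1 W=1 U=1 S=0
  [2] read 0x1E idx=22: raw=0x20007 flags P=1 W=1 U=1 S=0
  ⇒ phys 0x20AFB  [3 reads]

Access #0 PA: 0x20AFB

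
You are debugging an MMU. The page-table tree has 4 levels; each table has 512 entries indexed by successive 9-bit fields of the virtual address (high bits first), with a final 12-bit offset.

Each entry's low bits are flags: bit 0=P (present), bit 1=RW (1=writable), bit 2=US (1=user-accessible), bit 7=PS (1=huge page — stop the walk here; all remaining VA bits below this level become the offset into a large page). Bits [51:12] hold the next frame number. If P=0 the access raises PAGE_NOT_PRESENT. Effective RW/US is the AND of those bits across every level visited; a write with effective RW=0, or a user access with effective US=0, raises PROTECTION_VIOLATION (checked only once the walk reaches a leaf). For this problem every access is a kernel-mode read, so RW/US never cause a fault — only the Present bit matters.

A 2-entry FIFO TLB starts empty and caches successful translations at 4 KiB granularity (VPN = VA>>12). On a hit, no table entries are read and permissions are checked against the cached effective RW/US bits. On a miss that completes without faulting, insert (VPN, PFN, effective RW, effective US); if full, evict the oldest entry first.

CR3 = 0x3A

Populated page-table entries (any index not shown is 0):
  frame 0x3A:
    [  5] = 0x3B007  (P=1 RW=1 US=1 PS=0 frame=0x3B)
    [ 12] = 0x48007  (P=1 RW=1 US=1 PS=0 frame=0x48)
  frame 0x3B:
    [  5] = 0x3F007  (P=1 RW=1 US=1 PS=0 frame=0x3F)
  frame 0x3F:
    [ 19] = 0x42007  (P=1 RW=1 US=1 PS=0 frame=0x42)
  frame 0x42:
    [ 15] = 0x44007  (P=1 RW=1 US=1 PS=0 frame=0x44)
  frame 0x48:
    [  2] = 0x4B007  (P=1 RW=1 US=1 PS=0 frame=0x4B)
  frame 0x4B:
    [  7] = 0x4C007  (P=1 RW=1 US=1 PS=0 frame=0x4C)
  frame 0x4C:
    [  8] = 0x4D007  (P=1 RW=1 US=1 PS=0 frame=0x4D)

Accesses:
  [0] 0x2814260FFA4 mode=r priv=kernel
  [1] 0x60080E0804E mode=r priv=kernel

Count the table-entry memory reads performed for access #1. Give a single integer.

Walk each access:
#0 VA=0x2814260FFA4 (r,kernel):
  [0] read 0x3A idx=5: raw=0x3B007 flags P=1 W=1 U=1 S=0
  [1] read 0x3B idx=5: raw=0x3F007 flags P=1 W=1 U=1 S=0
  [2] read 0x3F idx=19: raw=0x42007 flags P=1 W=1 U=1 S=0
  [3] read 0x42 idx=15: raw=0x44007 flags P=1 W=1 U=1 S=0
  ✓ 0x44FA4  — 4 lookups
#1 VA=0x60080E0804E (r,kernel):
  [0] read 0x3A idx=12: raw=0x48007 flags P=1 W=1 U=1 S=0
  [1] read 0x48 idx=2: raw=0x4B007 flags P=1 W=1 U=1 S=0
  [2] read 0x4B idx=7: raw=0x4C007 flags P=1 W=1 U=1 S=0
  [3] read 0x4C idx=8: raw=0x4D007 flags P=1 W=1 U=1 S=0
  ✓ 0x4D04E  — 4 lookups

Entries read for #1: 4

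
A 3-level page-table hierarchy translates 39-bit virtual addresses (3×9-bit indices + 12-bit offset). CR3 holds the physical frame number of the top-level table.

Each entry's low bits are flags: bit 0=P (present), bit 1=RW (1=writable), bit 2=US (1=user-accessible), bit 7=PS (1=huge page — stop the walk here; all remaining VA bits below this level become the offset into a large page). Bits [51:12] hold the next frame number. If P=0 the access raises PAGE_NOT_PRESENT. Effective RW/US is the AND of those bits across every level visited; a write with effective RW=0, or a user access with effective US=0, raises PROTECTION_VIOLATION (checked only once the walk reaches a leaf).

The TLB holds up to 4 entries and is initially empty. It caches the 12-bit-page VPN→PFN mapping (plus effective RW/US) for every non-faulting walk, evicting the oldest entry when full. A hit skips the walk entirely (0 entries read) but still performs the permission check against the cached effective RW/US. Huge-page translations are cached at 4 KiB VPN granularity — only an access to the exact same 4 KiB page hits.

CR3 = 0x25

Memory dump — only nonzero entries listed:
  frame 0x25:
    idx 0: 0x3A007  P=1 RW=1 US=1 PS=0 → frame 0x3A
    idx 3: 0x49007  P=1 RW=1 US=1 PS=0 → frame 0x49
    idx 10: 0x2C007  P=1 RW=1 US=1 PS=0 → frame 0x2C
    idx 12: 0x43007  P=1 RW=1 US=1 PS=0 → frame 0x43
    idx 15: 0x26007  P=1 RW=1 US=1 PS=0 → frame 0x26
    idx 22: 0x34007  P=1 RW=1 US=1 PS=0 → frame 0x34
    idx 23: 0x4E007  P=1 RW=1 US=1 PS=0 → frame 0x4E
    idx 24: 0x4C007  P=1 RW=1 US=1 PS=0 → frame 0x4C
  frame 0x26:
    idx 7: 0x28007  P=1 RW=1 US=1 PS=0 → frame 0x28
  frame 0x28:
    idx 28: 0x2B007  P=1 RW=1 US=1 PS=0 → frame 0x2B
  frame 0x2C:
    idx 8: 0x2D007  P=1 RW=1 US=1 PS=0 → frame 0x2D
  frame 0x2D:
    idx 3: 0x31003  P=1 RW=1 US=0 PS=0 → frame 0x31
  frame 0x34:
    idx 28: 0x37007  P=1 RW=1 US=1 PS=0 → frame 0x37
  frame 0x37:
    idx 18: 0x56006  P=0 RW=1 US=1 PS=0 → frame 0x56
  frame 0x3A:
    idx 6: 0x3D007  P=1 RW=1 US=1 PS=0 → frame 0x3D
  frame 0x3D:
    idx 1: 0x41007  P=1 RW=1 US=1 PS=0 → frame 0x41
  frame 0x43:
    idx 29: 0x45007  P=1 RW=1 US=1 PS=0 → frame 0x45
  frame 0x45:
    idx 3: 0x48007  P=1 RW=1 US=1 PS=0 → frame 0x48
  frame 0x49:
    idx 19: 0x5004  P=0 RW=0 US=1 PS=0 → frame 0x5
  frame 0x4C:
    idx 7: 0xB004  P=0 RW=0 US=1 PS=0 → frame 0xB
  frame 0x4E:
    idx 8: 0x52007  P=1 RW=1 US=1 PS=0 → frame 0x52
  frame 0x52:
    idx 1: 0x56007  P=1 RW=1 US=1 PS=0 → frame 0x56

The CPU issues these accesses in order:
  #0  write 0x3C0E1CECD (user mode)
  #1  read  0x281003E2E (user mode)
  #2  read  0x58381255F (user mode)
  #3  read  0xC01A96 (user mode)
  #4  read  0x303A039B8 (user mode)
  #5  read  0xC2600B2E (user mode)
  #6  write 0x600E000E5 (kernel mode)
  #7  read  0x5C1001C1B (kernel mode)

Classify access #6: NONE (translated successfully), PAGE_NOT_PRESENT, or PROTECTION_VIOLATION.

Trace:
#0 VA=0x3C0E1CECD (w,user):
  [0] read 0x25 idx=15: raw=0x26007 flags P=1 W=1 U=1 S=0
  [1] read 0x26 idx=7: raw=0x28007 flags P=1 W=1 U=1 S=0
  [2] read 0x28 idx=28: raw=0x2B007 flags P=1 W=1 U=1 S=0
  ✓ 0x2BECD  — 3 lookups
#1 VA=0x281003E2E (r,user):
  [0] read 0x25 idx=10: raw=0x2C007 flags P=1 W=1 U=1 S=0
  [1] read 0x2C idx=8: raw=0x2D007 flags P=1 W=1 U=1 S=0
  [2] read 0x2D idx=3: raw=0x31003 flags P=1 W=1 U=0 S=0
  ✗ PROTECTION_VIOLATION  [3 reads]
#2 VA=0x58381255F (r,user):
  [0] read 0x25 idx=22: raw=0x34007 flags P=1 W=1 U=1 S=0
  [1] read 0x34 idx=28: raw=0x37007 flags P=1 W=1 U=1 S=0
  [2] read 0x37 idx=18: raw=0x56006 flags P=0 W=1 U=1 S=0
  ✗ PAGE_NOT_PRESENT  [3 reads]
#3 VA=0xC01A96 (r,user):
  [0] read 0x25 idx=0: raw=0x3A007 flags P=1 W=1 U=1 S=0
  [1] read 0x3A idx=6: raw=0x3D007 flags P=1 W=1 U=1 S=0
  [2] read 0x3D idx=1: raw=0x41007 flags P=1 W=1 U=1 S=0
  ✓ 0x41A96  — 3 lookups
#4 VA=0x303A039B8 (r,user):
  [0] read 0x25 idx=12: raw=0x43007 flags P=1 W=1 U=1 S=0
  [1] read 0x43 idx=29: raw=0x45007 flags P=1 W=1 U=1 S=0
  [2] read 0x45 idx=3: raw=0x48007 flags P=1 W=1 U=1 S=0
  ✓ 0x489B8  — 3 lookups
#5 VA=0xC2600B2E (r,user):
  [0] read 0x25 idx=3: raw=0x49007 flags P=1 W=1 U=1 S=0
  [1] read 0x49 idx=19: raw=0x5004 flags P=0 W=0 U=1 S=0
  ✗ PAGE_NOT_PRESENT  [2 reads]
#6 VA=0x600E000E5 (w,kernel):
  [0] read 0x25 idx=24: raw=0x4C007 flags P=1 W=1 U=1 S=0
  [1] read 0x4C idx=7: raw=0xB004 flags P=0 W=0 U=1 S=0
  ✗ PAGE_NOT_PRESENT  [2 reads]
#7 VA=0x5C1001C1B (r,kernel):
  [0] read 0x25 idx=23: raw=0x4E007 flags P=1 W=1 U=1 S=0
  [1] read 0x4E idx=8: raw=0x52007 flags P=1 W=1 U=1 S=0
  [2] read 0x52 idx=1: raw=0x56007 flags P=1 W=1 U=1 S=0
  ✓ 0x56C1B  — 3 lookups

Access #6 fault: PAGE_NOT_PRESENT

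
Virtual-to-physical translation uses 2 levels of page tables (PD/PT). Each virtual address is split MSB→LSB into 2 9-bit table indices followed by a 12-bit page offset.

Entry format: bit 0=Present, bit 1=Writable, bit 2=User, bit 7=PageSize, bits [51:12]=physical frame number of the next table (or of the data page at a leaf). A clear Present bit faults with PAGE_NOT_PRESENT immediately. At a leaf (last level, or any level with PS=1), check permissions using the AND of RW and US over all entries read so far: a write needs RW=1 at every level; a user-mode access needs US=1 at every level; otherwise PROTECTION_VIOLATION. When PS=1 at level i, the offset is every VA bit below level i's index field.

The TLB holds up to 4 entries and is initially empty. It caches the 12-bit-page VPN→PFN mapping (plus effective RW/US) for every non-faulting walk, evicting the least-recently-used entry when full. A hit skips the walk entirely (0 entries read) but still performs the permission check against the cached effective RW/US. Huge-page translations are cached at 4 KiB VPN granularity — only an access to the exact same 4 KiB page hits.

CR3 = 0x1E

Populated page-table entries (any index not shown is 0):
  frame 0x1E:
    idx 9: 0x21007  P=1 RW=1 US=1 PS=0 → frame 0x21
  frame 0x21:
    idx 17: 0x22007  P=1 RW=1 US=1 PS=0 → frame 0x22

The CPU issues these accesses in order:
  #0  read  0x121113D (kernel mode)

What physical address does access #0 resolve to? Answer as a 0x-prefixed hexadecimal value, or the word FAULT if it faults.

Walk each access:
#0 VA=0x121113D (r,kernel):
  L0: frame=0x1E idx=9 entry=0x21007 [P=1 RW=1 US=1 PS=0]
  L1: frame=0x21 idx=17 entry=0x22007 [P=1 RW=1 US=1 PS=0]
  → PA=0x2213D  (2 entries read)

Access #0 PA: 0x2213D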